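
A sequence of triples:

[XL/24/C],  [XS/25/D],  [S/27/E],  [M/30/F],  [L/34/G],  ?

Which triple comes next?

Size: runs through clothing sizes XS→XL, so XL, XS, S, M, L → XL.
For the second value, differences are 1, 2, 3, … (increasing by 1 each time): 24, 25, 27, 30, 34 → 39.
Letter: letters move forward 1 place in the alphabet; C, D, E, F, G → H.
Combining the parts gives [XL/39/H].

[XL/39/H]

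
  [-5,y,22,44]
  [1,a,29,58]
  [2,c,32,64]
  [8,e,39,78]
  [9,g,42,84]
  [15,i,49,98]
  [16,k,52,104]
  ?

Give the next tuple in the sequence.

First entry: alternating steps +6, +1, +6, +1, …, so -5, 1, 2, 8, 9, 15, 16 → 22.
Letter — letters move forward 2 places in the alphabet, wrapping Z→A: y, a, c, e, g, i, k → m.
Third entry goes 22, 29, 32, 39, 42, 49, 52 → 59 (alternating steps +7, +3, +7, +3, …).
Fourth entry — always 2 × the third entry: 44, 58, 64, 78, 84, 98, 104 → 118.
Combining the parts gives [22,m,59,118].

[22,m,59,118]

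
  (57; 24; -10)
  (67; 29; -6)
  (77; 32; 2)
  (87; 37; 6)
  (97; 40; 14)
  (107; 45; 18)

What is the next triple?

(117; 48; 26)

For the first value, +10 each step: 57, 67, 77, 87, 97, 107 → 117.
Second value: alternating steps +5, +3, +5, +3, …, so 24, 29, 32, 37, 40, 45 → 48.
Third value: alternating steps +4, +8, +4, +8, …, so -10, -6, 2, 6, 14, 18 → 26.
Putting it together: (117; 48; 26).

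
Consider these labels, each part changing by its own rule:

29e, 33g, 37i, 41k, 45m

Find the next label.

First component: +4 each step, so 29, 33, 37, 41, 45 → 49.
Letter: e, g, i, k, m → o (letters move forward 2 places in the alphabet).
So the next label is 49o.

49o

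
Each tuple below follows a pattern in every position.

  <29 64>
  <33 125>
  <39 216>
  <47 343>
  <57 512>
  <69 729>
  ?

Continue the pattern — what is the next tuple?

First entry — differences are 4, 6, 8, … (increasing by 2 each time): 29, 33, 39, 47, 57, 69 → 83.
Second entry goes 64, 125, 216, 343, 512, 729 → 1000 (perfect cubes: 4³, 5³, 6³, …).
Combining the parts gives <83 1000>.

<83 1000>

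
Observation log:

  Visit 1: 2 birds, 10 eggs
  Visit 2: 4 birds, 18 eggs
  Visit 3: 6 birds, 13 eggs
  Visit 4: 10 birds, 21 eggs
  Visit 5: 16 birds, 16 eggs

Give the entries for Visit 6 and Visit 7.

Birds: each term is the sum of the two before it; 2, 4, 6, 10, 16 → 26 → 42.
Eggs: 10, 18, 13, 21, 16 → 24 → 19 (alternating steps +8, −5, +8, −5, …).
Putting the parts together: 26 birds, 24 eggs and then 42 birds, 19 eggs.

26 birds, 24 eggs; 42 birds, 19 eggs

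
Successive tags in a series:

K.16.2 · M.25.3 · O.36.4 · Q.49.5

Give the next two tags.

Letter — letters move forward 2 places in the alphabet: K, M, O, Q → S → U.
Second component: 16, 25, 36, 49 → 64 → 81 (perfect squares: 4², 5², 6², …).
Third component: 2, 3, 4, 5 → 6 → 7 (+1 each step).
So the next two tags are S.64.6 and U.81.7.

S.64.6, U.81.7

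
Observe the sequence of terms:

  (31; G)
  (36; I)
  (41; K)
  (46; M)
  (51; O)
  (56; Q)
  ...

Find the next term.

For the first coordinate, +5 each step: 31, 36, 41, 46, 51, 56 → 61.
Letter goes G, I, K, M, O, Q → S (letters move forward 2 places in the alphabet).
Putting it together: (61; S).

(61; S)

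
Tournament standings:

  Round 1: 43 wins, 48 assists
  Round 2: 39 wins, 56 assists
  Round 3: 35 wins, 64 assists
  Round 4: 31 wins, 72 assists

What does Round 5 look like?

Wins: 43, 39, 35, 31 → 27 (−4 each step).
Assists: +8 each step; 48, 56, 64, 72 → 80.
So the next line is 27 wins, 80 assists.

27 wins, 80 assists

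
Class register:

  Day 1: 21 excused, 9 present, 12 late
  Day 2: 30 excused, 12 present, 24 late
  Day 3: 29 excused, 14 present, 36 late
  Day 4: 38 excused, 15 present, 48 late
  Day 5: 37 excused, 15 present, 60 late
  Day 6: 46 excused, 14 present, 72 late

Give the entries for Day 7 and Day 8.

Excused: alternating steps +9, −1, +9, −1, …; 21, 30, 29, 38, 37, 46 → 45 → 54.
Present: differences are 3, 2, 1, … (decreasing by 1 each time), so 9, 12, 14, 15, 15, 14 → 12 → 9.
Late goes 12, 24, 36, 48, 60, 72 → 84 → 96 (+12 each step).
So the next two rows are 45 excused, 12 present, 84 late and 54 excused, 9 present, 96 late.

45 excused, 12 present, 84 late; 54 excused, 9 present, 96 late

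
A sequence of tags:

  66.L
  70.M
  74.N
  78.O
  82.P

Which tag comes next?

First component — +4 each step: 66, 70, 74, 78, 82 → 86.
For the letter, letters move forward 1 place in the alphabet: L, M, N, O, P → Q.
So the next tag is 86.Q.

86.Q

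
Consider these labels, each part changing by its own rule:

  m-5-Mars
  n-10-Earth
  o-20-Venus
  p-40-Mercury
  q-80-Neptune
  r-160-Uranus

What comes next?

s-320-Saturn

Letter: letters move forward 1 place in the alphabet, so m, n, o, p, q, r → s.
Second component — ×2 each step: 5, 10, 20, 40, 80, 160 → 320.
For the planet, runs backward through the planets Mercury→Neptune: Mars, Earth, Venus, Mercury, Neptune, Uranus → Saturn.
So the next label is s-320-Saturn.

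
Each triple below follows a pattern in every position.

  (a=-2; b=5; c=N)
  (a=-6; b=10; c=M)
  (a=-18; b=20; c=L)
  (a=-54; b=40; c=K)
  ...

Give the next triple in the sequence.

(a=-162; b=80; c=J)

A — ×3 each step: -2, -6, -18, -54 → -162.
B: ×2 each step, so 5, 10, 20, 40 → 80.
C goes N, M, L, K → J (letters move back 1 place in the alphabet).
So the next triple is (a=-162; b=80; c=J).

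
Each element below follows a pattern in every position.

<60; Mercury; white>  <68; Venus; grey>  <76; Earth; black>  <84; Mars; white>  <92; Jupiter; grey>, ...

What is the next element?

<100; Saturn; black>

First coordinate: +8 each step, so 60, 68, 76, 84, 92 → 100.
Planet: Mercury, Venus, Earth, Mars, Jupiter → Saturn (runs through the planets Mercury→Neptune).
Shade: repeats white → grey → black, so white, grey, black, white, grey → black.
Putting it together: <100; Saturn; black>.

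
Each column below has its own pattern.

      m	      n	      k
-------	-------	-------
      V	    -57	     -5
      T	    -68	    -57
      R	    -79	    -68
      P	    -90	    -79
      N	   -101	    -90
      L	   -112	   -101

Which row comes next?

Column m: letters move back 2 places in the alphabet; V, T, R, P, N, L → J.
Column n: -57, -68, -79, -90, -101, -112 → -123 (−11 each step).
Column k: always the previous value of the column n, so -5, -57, -68, -79, -90, -101 → -112.
So the next row is J  -123  -112.

J  -123  -112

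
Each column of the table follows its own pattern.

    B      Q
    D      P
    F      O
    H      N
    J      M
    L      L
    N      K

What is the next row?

First letter: letters move forward 2 places in the alphabet, so B, D, F, H, J, L, N → P.
Second letter: Q, P, O, N, M, L, K → J (letters move back 1 place in the alphabet).
Combining the parts gives P  J.

P  J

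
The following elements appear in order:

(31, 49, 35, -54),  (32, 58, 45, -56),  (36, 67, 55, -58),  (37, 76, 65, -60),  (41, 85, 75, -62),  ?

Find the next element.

(42, 94, 85, -64)

First coordinate — alternating steps +1, +4, +1, +4, …: 31, 32, 36, 37, 41 → 42.
Second coordinate: +9 each step; 49, 58, 67, 76, 85 → 94.
Third coordinate goes 35, 45, 55, 65, 75 → 85 (+10 each step).
Fourth coordinate — −2 each step: -54, -56, -58, -60, -62 → -64.
Putting it together: (42, 94, 85, -64).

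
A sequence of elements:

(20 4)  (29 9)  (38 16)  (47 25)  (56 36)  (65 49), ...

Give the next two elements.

(74 64), (83 81)

First coordinate: +9 each step; 20, 29, 38, 47, 56, 65 → 74 → 83.
Second coordinate: 4, 9, 16, 25, 36, 49 → 64 → 81 (perfect squares: 2², 3², 4², …).
So the next two elements are (74 64) and (83 81).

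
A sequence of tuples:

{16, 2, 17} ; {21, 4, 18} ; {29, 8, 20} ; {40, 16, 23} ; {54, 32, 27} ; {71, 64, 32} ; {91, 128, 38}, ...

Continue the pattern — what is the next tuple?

First coordinate — differences are 5, 8, 11, … (increasing by 3 each time): 16, 21, 29, 40, 54, 71, 91 → 114.
Second coordinate goes 2, 4, 8, 16, 32, 64, 128 → 256 (×2 each step).
Third coordinate: 17, 18, 20, 23, 27, 32, 38 → 45 (differences are 1, 2, 3, … (increasing by 1 each time)).
Combining the parts gives {114, 256, 45}.

{114, 256, 45}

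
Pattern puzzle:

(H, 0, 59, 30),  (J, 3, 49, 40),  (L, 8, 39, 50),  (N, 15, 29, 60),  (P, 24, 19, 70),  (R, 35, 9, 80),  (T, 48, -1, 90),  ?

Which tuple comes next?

(V, 63, -11, 100)

Letter goes H, J, L, N, P, R, T → V (letters move forward 2 places in the alphabet).
Second component: differences are 3, 5, 7, … (increasing by 2 each time), so 0, 3, 8, 15, 24, 35, 48 → 63.
Third component: 59, 49, 39, 29, 19, 9, -1 → -11 (−10 each step).
Fourth component goes 30, 40, 50, 60, 70, 80, 90 → 100 (together with the third component always sums to 89).
Putting it together: (V, 63, -11, 100).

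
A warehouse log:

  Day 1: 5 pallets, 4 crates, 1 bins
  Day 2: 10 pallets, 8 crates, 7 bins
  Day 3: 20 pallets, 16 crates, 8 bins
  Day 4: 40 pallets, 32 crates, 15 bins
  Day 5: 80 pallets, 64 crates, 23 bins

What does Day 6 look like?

160 pallets, 128 crates, 38 bins

Pallets — ×2 each step: 5, 10, 20, 40, 80 → 160.
Crates goes 4, 8, 16, 32, 64 → 128 (×2 each step).
For the bins, each term is the sum of the two before it: 1, 7, 8, 15, 23 → 38.
So the next line is 160 pallets, 128 crates, 38 bins.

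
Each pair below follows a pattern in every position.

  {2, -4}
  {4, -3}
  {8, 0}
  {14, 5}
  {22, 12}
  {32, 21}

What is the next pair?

First coordinate: differences are 2, 4, 6, … (increasing by 2 each time); 2, 4, 8, 14, 22, 32 → 44.
Second coordinate: differences are 1, 3, 5, … (increasing by 2 each time), so -4, -3, 0, 5, 12, 21 → 32.
Putting it together: {44, 32}.

{44, 32}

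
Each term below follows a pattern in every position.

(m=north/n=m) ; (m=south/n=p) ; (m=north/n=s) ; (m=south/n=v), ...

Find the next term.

M: alternates north ↔ south; north, south, north, south → north.
N: letters move forward 3 places in the alphabet; m, p, s, v → y.
Combining the parts gives (m=north/n=y).

(m=north/n=y)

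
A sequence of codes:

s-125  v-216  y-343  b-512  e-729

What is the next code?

Letter: letters move forward 3 places in the alphabet, wrapping Z→A; s, v, y, b, e → h.
Second component goes 125, 216, 343, 512, 729 → 1000 (perfect cubes: 5³, 6³, 7³, …).
Combining the parts gives h-1000.

h-1000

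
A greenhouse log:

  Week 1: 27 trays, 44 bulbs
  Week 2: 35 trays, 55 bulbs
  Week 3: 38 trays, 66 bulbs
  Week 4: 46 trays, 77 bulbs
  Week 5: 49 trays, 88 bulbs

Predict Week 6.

57 trays, 99 bulbs

Trays goes 27, 35, 38, 46, 49 → 57 (alternating steps +8, +3, +8, +3, …).
Bulbs: +11 each step, so 44, 55, 66, 77, 88 → 99.
Combining the parts gives 57 trays, 99 bulbs.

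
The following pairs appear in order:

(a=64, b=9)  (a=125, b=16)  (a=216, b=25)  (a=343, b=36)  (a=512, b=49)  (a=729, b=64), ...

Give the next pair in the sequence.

(a=1000, b=81)

A: 64, 125, 216, 343, 512, 729 → 1000 (perfect cubes: 4³, 5³, 6³, …).
B goes 9, 16, 25, 36, 49, 64 → 81 (perfect squares: 3², 4², 5², …).
Putting it together: (a=1000, b=81).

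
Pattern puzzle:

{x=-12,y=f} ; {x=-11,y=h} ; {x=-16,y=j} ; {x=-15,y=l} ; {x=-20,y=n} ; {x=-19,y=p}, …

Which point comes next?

X: alternating steps +1, −5, +1, −5, …; -12, -11, -16, -15, -20, -19 → -24.
For the y, letters move forward 2 places in the alphabet: f, h, j, l, n, p → r.
Combining the parts gives {x=-24,y=r}.

{x=-24,y=r}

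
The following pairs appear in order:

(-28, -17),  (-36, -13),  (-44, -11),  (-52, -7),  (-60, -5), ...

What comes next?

(-68, -1)

First entry: -28, -36, -44, -52, -60 → -68 (−8 each step).
Second entry: alternating steps +4, +2, +4, +2, …, so -17, -13, -11, -7, -5 → -1.
Combining the parts gives (-68, -1).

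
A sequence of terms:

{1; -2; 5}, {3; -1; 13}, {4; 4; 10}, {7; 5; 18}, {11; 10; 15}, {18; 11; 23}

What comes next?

First coordinate goes 1, 3, 4, 7, 11, 18 → 29 (each term is the sum of the two before it).
Second coordinate goes -2, -1, 4, 5, 10, 11 → 16 (alternating steps +1, +5, +1, +5, …).
Third coordinate: alternating steps +8, −3, +8, −3, …; 5, 13, 10, 18, 15, 23 → 20.
So the next term is {29; 16; 20}.

{29; 16; 20}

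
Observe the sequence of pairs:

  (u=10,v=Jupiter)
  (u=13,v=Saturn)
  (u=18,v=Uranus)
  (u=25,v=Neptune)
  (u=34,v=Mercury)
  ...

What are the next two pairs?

U goes 10, 13, 18, 25, 34 → 45 → 58 (differences are 3, 5, 7, … (increasing by 2 each time)).
V: runs through the planets Mercury→Neptune, so Jupiter, Saturn, Uranus, Neptune, Mercury → Venus → Earth.
So the next two pairs are (u=45,v=Venus) and (u=58,v=Earth).

(u=45,v=Venus), (u=58,v=Earth)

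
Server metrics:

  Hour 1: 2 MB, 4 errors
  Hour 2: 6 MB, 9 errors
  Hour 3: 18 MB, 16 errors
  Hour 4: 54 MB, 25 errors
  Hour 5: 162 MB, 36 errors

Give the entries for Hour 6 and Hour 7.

MB: ×3 each step; 2, 6, 18, 54, 162 → 486 → 1458.
Errors: 4, 9, 16, 25, 36 → 49 → 64 (perfect squares: 2², 3², 4², …).
So the next two lines are 486 MB, 49 errors and 1458 MB, 64 errors.

486 MB, 49 errors; 1458 MB, 64 errors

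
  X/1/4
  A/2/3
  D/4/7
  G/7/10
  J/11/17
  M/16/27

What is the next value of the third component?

Third component: each term is the sum of the two before it; 4, 3, 7, 10, 17, 27 → 44.

44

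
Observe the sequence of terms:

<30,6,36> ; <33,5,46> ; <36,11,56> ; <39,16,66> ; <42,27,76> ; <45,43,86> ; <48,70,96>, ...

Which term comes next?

First entry: +3 each step, so 30, 33, 36, 39, 42, 45, 48 → 51.
Second entry: 6, 5, 11, 16, 27, 43, 70 → 113 (each term is the sum of the two before it).
Third entry: 36, 46, 56, 66, 76, 86, 96 → 106 (+10 each step).
So the next term is <51,113,106>.

<51,113,106>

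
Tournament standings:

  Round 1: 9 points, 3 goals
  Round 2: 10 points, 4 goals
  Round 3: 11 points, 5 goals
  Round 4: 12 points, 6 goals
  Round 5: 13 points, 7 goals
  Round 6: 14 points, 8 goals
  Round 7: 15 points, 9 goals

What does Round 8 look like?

16 points, 10 goals

Points goes 9, 10, 11, 12, 13, 14, 15 → 16 (+1 each step).
Goals — always 6 less than the points: 3, 4, 5, 6, 7, 8, 9 → 10.
So the next row is 16 points, 10 goals.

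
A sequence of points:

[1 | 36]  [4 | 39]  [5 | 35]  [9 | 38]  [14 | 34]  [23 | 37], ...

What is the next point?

First entry: 1, 4, 5, 9, 14, 23 → 37 (each term is the sum of the two before it).
Second entry: alternating steps +3, −4, +3, −4, …; 36, 39, 35, 38, 34, 37 → 33.
Putting it together: [37 | 33].

[37 | 33]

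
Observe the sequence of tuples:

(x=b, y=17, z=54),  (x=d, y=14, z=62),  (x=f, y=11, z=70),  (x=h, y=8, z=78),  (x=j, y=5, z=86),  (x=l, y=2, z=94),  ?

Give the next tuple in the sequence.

X: b, d, f, h, j, l → n (letters move forward 2 places in the alphabet).
Y: −3 each step; 17, 14, 11, 8, 5, 2 → -1.
Z: +8 each step, so 54, 62, 70, 78, 86, 94 → 102.
So the next tuple is (x=n, y=-1, z=102).

(x=n, y=-1, z=102)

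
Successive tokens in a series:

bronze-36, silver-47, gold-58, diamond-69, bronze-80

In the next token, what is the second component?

91

Rank — repeats bronze → silver → gold → diamond: bronze, silver, gold, diamond, bronze → silver.
Second component: +11 each step; 36, 47, 58, 69, 80 → 91.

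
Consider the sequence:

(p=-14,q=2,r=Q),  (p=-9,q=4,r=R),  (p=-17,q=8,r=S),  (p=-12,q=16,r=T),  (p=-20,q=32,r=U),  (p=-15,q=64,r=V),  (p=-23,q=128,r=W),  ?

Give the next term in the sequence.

(p=-18,q=256,r=X)

P: -14, -9, -17, -12, -20, -15, -23 → -18 (alternating steps +5, −8, +5, −8, …).
Q: ×2 each step; 2, 4, 8, 16, 32, 64, 128 → 256.
R: letters move forward 1 place in the alphabet, so Q, R, S, T, U, V, W → X.
Combining the parts gives (p=-18,q=256,r=X).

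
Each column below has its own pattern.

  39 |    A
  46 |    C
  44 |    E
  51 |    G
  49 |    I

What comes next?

56  K

First component: 39, 46, 44, 51, 49 → 56 (alternating steps +7, −2, +7, −2, …).
Letter: letters move forward 2 places in the alphabet; A, C, E, G, I → K.
Putting it together: 56  K.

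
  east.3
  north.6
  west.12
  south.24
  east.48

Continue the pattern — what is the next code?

north.96

Direction: repeats east → north → west → south; east, north, west, south, east → north.
Second component: ×2 each step; 3, 6, 12, 24, 48 → 96.
So the next code is north.96.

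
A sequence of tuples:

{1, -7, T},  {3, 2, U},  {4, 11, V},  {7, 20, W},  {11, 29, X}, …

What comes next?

First slot goes 1, 3, 4, 7, 11 → 18 (each term is the sum of the two before it).
Second slot: +9 each step; -7, 2, 11, 20, 29 → 38.
Letter — letters move forward 1 place in the alphabet: T, U, V, W, X → Y.
So the next tuple is {18, 38, Y}.

{18, 38, Y}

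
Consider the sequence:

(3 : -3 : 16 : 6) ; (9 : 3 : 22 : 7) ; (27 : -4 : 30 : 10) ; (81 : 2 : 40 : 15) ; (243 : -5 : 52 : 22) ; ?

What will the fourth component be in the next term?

31

For the fourth component, differences are 1, 3, 5, … (increasing by 2 each time): 6, 7, 10, 15, 22 → 31.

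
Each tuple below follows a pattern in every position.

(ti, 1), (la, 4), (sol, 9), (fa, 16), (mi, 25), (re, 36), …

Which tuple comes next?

(do, 49)

Note goes ti, la, sol, fa, mi, re → do (runs backward through the solfège scale do→ti).
Second entry — perfect squares: 1², 2², 3², …: 1, 4, 9, 16, 25, 36 → 49.
So the next tuple is (do, 49).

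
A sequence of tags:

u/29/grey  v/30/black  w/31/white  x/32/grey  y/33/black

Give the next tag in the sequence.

z/34/white

Letter: u, v, w, x, y → z (letters move forward 1 place in the alphabet).
Second component goes 29, 30, 31, 32, 33 → 34 (+1 each step).
Shade: repeats grey → black → white, so grey, black, white, grey, black → white.
Putting it together: z/34/white.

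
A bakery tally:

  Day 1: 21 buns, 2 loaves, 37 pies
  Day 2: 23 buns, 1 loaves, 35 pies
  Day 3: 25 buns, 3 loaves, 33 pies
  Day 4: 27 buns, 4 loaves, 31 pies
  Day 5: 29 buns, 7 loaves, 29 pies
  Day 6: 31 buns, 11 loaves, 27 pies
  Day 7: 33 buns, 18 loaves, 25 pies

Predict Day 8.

Buns: +2 each step, so 21, 23, 25, 27, 29, 31, 33 → 35.
Loaves goes 2, 1, 3, 4, 7, 11, 18 → 29 (each term is the sum of the two before it).
Pies — together with the buns always sums to 58: 37, 35, 33, 31, 29, 27, 25 → 23.
So the next record is 35 buns, 29 loaves, 23 pies.

35 buns, 29 loaves, 23 pies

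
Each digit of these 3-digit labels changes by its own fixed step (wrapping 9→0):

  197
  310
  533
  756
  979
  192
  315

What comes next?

First digit: +2 each step, mod 10, so 1, 3, 5, 7, 9, 1, 3 → 5.
Second digit: +2 each step, mod 10, so 9, 1, 3, 5, 7, 9, 1 → 3.
Third digit goes 7, 0, 3, 6, 9, 2, 5 → 8 (+3 each step, mod 10).
Putting it together: 538.

538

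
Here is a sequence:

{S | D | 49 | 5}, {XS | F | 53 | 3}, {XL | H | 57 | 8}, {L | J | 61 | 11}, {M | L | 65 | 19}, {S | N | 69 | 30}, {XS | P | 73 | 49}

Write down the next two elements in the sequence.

Size: repeats S → XS → XL → L → M, so S, XS, XL, L, M, S, XS → XL → L.
Letter: D, F, H, J, L, N, P → R → T (letters move forward 2 places in the alphabet).
Third part — +4 each step: 49, 53, 57, 61, 65, 69, 73 → 77 → 81.
Fourth part goes 5, 3, 8, 11, 19, 30, 49 → 79 → 128 (each term is the sum of the two before it).
So the next two elements are {XL | R | 77 | 79} and {L | T | 81 | 128}.

{XL | R | 77 | 79}, {L | T | 81 | 128}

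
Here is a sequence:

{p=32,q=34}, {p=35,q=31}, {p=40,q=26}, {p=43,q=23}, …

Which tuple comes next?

P: alternating steps +3, +5, +3, +5, …; 32, 35, 40, 43 → 48.
Q: together with the p always sums to 66, so 34, 31, 26, 23 → 18.
Combining the parts gives {p=48,q=18}.

{p=48,q=18}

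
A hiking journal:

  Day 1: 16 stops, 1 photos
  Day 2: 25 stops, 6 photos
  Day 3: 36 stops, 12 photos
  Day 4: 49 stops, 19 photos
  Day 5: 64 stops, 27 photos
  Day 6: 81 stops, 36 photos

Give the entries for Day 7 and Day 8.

Stops: 16, 25, 36, 49, 64, 81 → 100 → 121 (perfect squares: 4², 5², 6², …).
Photos: differences are 5, 6, 7, … (increasing by 1 each time); 1, 6, 12, 19, 27, 36 → 46 → 57.
So the next two rows are 100 stops, 46 photos and 121 stops, 57 photos.

100 stops, 46 photos; 121 stops, 57 photos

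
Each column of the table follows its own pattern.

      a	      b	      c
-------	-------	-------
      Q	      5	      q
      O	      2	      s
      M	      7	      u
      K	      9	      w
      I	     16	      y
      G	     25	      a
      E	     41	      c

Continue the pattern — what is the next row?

Column a: letters move back 2 places in the alphabet, so Q, O, M, K, I, G, E → C.
Column b: each term is the sum of the two before it; 5, 2, 7, 9, 16, 25, 41 → 66.
For the column c, letters move forward 2 places in the alphabet, wrapping Z→A: q, s, u, w, y, a, c → e.
Putting it together: C  66  e.

C  66  e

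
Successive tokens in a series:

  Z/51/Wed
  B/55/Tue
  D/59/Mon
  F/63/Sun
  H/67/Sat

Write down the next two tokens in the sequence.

J/71/Fri then L/75/Thu

For the letter, letters move forward 2 places in the alphabet, wrapping Z→A: Z, B, D, F, H → J → L.
Second component: 51, 55, 59, 63, 67 → 71 → 75 (+4 each step).
Day: runs backward through the weekdays Mon→Sun, so Wed, Tue, Mon, Sun, Sat → Fri → Thu.
Putting the parts together: J/71/Fri and then L/75/Thu.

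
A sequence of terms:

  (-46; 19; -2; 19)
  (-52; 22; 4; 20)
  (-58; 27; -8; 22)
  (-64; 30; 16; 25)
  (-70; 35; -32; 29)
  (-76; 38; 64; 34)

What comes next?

(-82; 43; -128; 40)

First entry: −6 each step; -46, -52, -58, -64, -70, -76 → -82.
Second entry: alternating steps +3, +5, +3, +5, …; 19, 22, 27, 30, 35, 38 → 43.
Third entry: -2, 4, -8, 16, -32, 64 → -128 (×(-2) each step).
For the fourth entry, differences are 1, 2, 3, … (increasing by 1 each time): 19, 20, 22, 25, 29, 34 → 40.
So the next term is (-82; 43; -128; 40).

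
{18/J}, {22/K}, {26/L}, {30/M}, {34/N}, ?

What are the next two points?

For the first component, +4 each step: 18, 22, 26, 30, 34 → 38 → 42.
Letter: letters move forward 1 place in the alphabet; J, K, L, M, N → O → P.
Putting the parts together: {38/O} and then {42/P}.

{38/O}, {42/P}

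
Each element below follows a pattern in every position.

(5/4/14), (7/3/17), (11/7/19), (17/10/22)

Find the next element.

First part: differences are 2, 4, 6, … (increasing by 2 each time); 5, 7, 11, 17 → 25.
Second part: each term is the sum of the two before it; 4, 3, 7, 10 → 17.
Third part goes 14, 17, 19, 22 → 24 (alternating steps +3, +2, +3, +2, …).
Putting it together: (25/17/24).

(25/17/24)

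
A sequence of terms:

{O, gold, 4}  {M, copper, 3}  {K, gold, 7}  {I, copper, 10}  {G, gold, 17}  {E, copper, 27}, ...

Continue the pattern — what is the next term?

Letter goes O, M, K, I, G, E → C (letters move back 2 places in the alphabet).
For the metal, alternates gold ↔ copper: gold, copper, gold, copper, gold, copper → gold.
Third part goes 4, 3, 7, 10, 17, 27 → 44 (each term is the sum of the two before it).
Putting it together: {C, gold, 44}.

{C, gold, 44}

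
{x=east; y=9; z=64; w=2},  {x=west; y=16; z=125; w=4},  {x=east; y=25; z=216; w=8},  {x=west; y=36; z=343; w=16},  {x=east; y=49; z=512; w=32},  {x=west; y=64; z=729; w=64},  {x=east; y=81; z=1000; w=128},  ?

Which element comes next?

X — alternates east ↔ west: east, west, east, west, east, west, east → west.
For the y, perfect squares: 3², 4², 5², …: 9, 16, 25, 36, 49, 64, 81 → 100.
Z goes 64, 125, 216, 343, 512, 729, 1000 → 1331 (perfect cubes: 4³, 5³, 6³, …).
W: ×2 each step; 2, 4, 8, 16, 32, 64, 128 → 256.
Combining the parts gives {x=west; y=100; z=1331; w=256}.

{x=west; y=100; z=1331; w=256}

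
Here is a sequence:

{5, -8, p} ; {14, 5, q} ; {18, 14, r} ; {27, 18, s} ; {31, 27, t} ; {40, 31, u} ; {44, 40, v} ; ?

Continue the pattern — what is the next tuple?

First coordinate — alternating steps +9, +4, +9, +4, …: 5, 14, 18, 27, 31, 40, 44 → 53.
Second coordinate goes -8, 5, 14, 18, 27, 31, 40 → 44 (always the previous value of the first coordinate).
Letter: letters move forward 1 place in the alphabet, so p, q, r, s, t, u, v → w.
Putting it together: {53, 44, w}.

{53, 44, w}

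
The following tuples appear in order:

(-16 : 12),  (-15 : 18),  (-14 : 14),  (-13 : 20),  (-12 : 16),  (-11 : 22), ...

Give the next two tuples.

(-10 : 18), (-9 : 24)

For the first slot, +1 each step: -16, -15, -14, -13, -12, -11 → -10 → -9.
Second slot goes 12, 18, 14, 20, 16, 22 → 18 → 24 (alternating steps +6, −4, +6, −4, …).
Putting the parts together: (-10 : 18) and then (-9 : 24).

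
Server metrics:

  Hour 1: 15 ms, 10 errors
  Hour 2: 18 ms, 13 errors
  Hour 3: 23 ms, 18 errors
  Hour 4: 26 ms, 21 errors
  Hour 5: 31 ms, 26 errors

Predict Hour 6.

Ms: 15, 18, 23, 26, 31 → 34 (alternating steps +3, +5, +3, +5, …).
Errors goes 10, 13, 18, 21, 26 → 29 (always 5 less than the ms).
Combining the parts gives 34 ms, 29 errors.

34 ms, 29 errors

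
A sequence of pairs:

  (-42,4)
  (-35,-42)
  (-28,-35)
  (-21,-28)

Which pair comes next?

(-14,-21)

First part: +7 each step, so -42, -35, -28, -21 → -14.
Second part: always the previous value of the first part; 4, -42, -35, -28 → -21.
So the next pair is (-14,-21).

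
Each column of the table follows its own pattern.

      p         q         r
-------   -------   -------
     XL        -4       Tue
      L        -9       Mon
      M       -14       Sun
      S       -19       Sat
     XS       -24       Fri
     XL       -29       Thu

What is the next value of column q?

-34

Column q goes -4, -9, -14, -19, -24, -29 → -34 (−5 each step).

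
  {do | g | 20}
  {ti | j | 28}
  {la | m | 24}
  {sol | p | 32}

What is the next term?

Note goes do, ti, la, sol → fa (runs backward through the solfège scale do→ti).
Letter — letters move forward 3 places in the alphabet: g, j, m, p → s.
Third part: 20, 28, 24, 32 → 28 (alternating steps +8, −4, +8, −4, …).
Combining the parts gives {fa | s | 28}.

{fa | s | 28}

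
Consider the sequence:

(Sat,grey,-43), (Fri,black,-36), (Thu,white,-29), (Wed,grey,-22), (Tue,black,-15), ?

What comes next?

Day: Sat, Fri, Thu, Wed, Tue → Mon (runs backward through the weekdays Mon→Sun).
For the shade, repeats grey → black → white: grey, black, white, grey, black → white.
Third slot goes -43, -36, -29, -22, -15 → -8 (+7 each step).
Putting it together: (Mon,white,-8).

(Mon,white,-8)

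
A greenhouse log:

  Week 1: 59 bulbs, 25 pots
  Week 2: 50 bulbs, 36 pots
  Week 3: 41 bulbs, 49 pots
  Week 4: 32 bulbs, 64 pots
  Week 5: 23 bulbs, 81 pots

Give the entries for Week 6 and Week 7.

For the bulbs, −9 each step: 59, 50, 41, 32, 23 → 14 → 5.
Pots: 25, 36, 49, 64, 81 → 100 → 121 (perfect squares: 5², 6², 7², …).
Putting the parts together: 14 bulbs, 100 pots and then 5 bulbs, 121 pots.

14 bulbs, 100 pots; 5 bulbs, 121 pots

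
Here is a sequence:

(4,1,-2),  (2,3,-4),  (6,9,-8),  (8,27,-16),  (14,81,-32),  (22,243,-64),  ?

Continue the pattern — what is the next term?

For the first entry, each term is the sum of the two before it: 4, 2, 6, 8, 14, 22 → 36.
Second entry goes 1, 3, 9, 27, 81, 243 → 729 (×3 each step).
Third entry: ×2 each step; -2, -4, -8, -16, -32, -64 → -128.
Combining the parts gives (36,729,-128).

(36,729,-128)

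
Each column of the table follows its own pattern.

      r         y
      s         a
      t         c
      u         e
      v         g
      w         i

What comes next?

First letter: letters move forward 1 place in the alphabet, so r, s, t, u, v, w → x.
Second letter goes y, a, c, e, g, i → k (letters move forward 2 places in the alphabet, wrapping Z→A).
Putting it together: x  k.

x  k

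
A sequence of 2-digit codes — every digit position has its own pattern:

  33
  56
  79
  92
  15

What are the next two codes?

For the first digit, +2 each step, mod 10: 3, 5, 7, 9, 1 → 3 → 5.
Second digit — +3 each step, mod 10: 3, 6, 9, 2, 5 → 8 → 1.
So the next two codes are 38 and 51.

38, 51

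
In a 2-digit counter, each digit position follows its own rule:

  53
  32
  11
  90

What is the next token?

For the first digit, −2 each step, mod 10: 5, 3, 1, 9 → 7.
For the second digit, −1 each step, mod 10: 3, 2, 1, 0 → 9.
So the next token is 79.

79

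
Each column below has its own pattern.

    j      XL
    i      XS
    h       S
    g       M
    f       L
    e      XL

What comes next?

Letter — letters move back 1 place in the alphabet: j, i, h, g, f, e → d.
Size: repeats XL → XS → S → M → L; XL, XS, S, M, L, XL → XS.
Putting it together: d  XS.

d  XS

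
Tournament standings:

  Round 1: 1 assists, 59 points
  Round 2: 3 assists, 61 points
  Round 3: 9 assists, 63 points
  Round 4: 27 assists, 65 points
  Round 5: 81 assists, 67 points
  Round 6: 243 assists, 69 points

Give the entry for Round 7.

729 assists, 71 points

For the assists, ×3 each step: 1, 3, 9, 27, 81, 243 → 729.
Points: 59, 61, 63, 65, 67, 69 → 71 (+2 each step).
So the next line is 729 assists, 71 points.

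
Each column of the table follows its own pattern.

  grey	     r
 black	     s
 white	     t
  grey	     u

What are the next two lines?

Shade: grey, black, white, grey → black → white (repeats grey → black → white).
Letter — letters move forward 1 place in the alphabet: r, s, t, u → v → w.
So the next two lines are black  v and white  w.

black  v; white  w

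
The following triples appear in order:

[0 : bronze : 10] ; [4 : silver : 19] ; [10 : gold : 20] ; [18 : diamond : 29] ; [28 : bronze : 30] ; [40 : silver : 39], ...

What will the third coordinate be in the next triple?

40

Third coordinate: alternating steps +9, +1, +9, +1, …, so 10, 19, 20, 29, 30, 39 → 40.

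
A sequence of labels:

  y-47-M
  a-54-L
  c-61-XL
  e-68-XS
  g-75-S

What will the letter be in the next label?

i

For the letter, letters move forward 2 places in the alphabet, wrapping Z→A: y, a, c, e, g → i.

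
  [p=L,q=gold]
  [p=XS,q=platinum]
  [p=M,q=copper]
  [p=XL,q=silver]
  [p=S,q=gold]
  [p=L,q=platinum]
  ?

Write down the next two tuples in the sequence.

P: repeats L → XS → M → XL → S, so L, XS, M, XL, S, L → XS → M.
Q goes gold, platinum, copper, silver, gold, platinum → copper → silver (repeats gold → platinum → copper → silver).
Putting the parts together: [p=XS,q=copper] and then [p=M,q=silver].

[p=XS,q=copper], [p=M,q=silver]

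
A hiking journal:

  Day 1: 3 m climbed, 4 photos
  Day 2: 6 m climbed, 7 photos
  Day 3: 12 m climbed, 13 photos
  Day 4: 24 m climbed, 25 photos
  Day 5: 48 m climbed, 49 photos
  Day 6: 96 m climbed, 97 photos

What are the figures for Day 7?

192 m climbed, 193 photos

M climbed goes 3, 6, 12, 24, 48, 96 → 192 (×2 each step).
For the photos, always 1 more than the m climbed: 4, 7, 13, 25, 49, 97 → 193.
Putting it together: 192 m climbed, 193 photos.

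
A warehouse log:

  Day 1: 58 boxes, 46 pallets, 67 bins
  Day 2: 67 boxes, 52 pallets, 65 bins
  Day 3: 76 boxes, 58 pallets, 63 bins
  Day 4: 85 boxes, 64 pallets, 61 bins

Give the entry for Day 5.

Boxes: 58, 67, 76, 85 → 94 (+9 each step).
Pallets: 46, 52, 58, 64 → 70 (+6 each step).
Bins: 67, 65, 63, 61 → 59 (−2 each step).
Putting it together: 94 boxes, 70 pallets, 59 bins.

94 boxes, 70 pallets, 59 bins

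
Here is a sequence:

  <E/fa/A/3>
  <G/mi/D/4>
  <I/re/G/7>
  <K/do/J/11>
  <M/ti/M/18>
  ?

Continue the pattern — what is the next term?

First letter: E, G, I, K, M → O (letters move forward 2 places in the alphabet).
Note goes fa, mi, re, do, ti → la (runs backward through the solfège scale do→ti).
Second letter: letters move forward 3 places in the alphabet; A, D, G, J, M → P.
Fourth part: each term is the sum of the two before it, so 3, 4, 7, 11, 18 → 29.
So the next term is <O/la/P/29>.

<O/la/P/29>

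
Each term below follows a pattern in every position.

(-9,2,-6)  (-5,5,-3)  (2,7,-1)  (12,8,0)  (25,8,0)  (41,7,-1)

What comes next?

First value: differences are 4, 7, 10, … (increasing by 3 each time); -9, -5, 2, 12, 25, 41 → 60.
Second value: differences are 3, 2, 1, … (decreasing by 1 each time); 2, 5, 7, 8, 8, 7 → 5.
For the third value, always 8 less than the second value: -6, -3, -1, 0, 0, -1 → -3.
So the next term is (60,5,-3).

(60,5,-3)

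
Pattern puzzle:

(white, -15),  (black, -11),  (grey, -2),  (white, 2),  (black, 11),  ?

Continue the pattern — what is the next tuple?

Shade: repeats white → black → grey; white, black, grey, white, black → grey.
Second coordinate — alternating steps +4, +9, +4, +9, …: -15, -11, -2, 2, 11 → 15.
Combining the parts gives (grey, 15).

(grey, 15)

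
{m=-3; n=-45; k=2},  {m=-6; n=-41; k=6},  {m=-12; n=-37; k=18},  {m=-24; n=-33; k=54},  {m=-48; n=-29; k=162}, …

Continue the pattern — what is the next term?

{m=-96; n=-25; k=486}

M: -3, -6, -12, -24, -48 → -96 (×2 each step).
N goes -45, -41, -37, -33, -29 → -25 (+4 each step).
K — ×3 each step: 2, 6, 18, 54, 162 → 486.
Putting it together: {m=-96; n=-25; k=486}.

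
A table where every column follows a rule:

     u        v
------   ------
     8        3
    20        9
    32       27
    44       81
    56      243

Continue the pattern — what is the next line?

68  729

Column u goes 8, 20, 32, 44, 56 → 68 (+12 each step).
Column v — ×3 each step: 3, 9, 27, 81, 243 → 729.
So the next line is 68  729.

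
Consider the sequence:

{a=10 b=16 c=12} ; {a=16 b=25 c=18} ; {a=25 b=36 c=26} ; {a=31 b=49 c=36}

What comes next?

{a=40 b=64 c=48}

A: alternating steps +6, +9, +6, +9, …; 10, 16, 25, 31 → 40.
B — perfect squares: 4², 5², 6², …: 16, 25, 36, 49 → 64.
C: 12, 18, 26, 36 → 48 (differences are 6, 8, 10, … (increasing by 2 each time)).
Putting it together: {a=40 b=64 c=48}.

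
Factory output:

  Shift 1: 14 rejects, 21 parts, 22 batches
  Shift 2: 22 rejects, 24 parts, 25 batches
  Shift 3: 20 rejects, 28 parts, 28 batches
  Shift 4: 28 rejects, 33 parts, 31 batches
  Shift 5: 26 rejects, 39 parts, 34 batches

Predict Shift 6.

Rejects — alternating steps +8, −2, +8, −2, …: 14, 22, 20, 28, 26 → 34.
Parts — differences are 3, 4, 5, … (increasing by 1 each time): 21, 24, 28, 33, 39 → 46.
Batches: +3 each step, so 22, 25, 28, 31, 34 → 37.
So the next row is 34 rejects, 46 parts, 37 batches.

34 rejects, 46 parts, 37 batches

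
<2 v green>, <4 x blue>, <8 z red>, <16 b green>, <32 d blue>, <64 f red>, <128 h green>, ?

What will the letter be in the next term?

For the first entry, ×2 each step: 2, 4, 8, 16, 32, 64, 128 → 256.
Letter: letters move forward 2 places in the alphabet, wrapping Z→A; v, x, z, b, d, f, h → j.
For the colour, repeats green → blue → red: green, blue, red, green, blue, red, green → blue.

j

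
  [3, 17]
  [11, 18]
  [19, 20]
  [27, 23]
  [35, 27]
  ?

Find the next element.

First entry: +8 each step; 3, 11, 19, 27, 35 → 43.
Second entry: differences are 1, 2, 3, … (increasing by 1 each time); 17, 18, 20, 23, 27 → 32.
So the next element is [43, 32].

[43, 32]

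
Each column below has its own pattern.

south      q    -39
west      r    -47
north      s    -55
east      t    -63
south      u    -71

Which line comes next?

Direction: repeats south → west → north → east; south, west, north, east, south → west.
Letter goes q, r, s, t, u → v (letters move forward 1 place in the alphabet).
Third component: -39, -47, -55, -63, -71 → -79 (−8 each step).
So the next line is west  v  -79.

west  v  -79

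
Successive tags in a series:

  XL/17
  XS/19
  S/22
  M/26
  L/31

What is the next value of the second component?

Size: XL, XS, S, M, L → XL (runs through clothing sizes XS→XL).
Second component goes 17, 19, 22, 26, 31 → 37 (differences are 2, 3, 4, … (increasing by 1 each time)).

37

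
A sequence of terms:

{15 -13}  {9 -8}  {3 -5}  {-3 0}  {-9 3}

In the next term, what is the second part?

8

Second part — alternating steps +5, +3, +5, +3, …: -13, -8, -5, 0, 3 → 8.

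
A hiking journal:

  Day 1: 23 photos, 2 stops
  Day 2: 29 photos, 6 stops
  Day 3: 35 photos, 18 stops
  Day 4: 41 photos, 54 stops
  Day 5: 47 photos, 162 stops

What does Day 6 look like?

For the photos, +6 each step: 23, 29, 35, 41, 47 → 53.
Stops — ×3 each step: 2, 6, 18, 54, 162 → 486.
Putting it together: 53 photos, 486 stops.

53 photos, 486 stops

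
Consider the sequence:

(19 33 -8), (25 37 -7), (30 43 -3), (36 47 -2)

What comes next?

First value: alternating steps +6, +5, +6, +5, …; 19, 25, 30, 36 → 41.
For the second value, alternating steps +4, +6, +4, +6, …: 33, 37, 43, 47 → 53.
For the third value, alternating steps +1, +4, +1, +4, …: -8, -7, -3, -2 → 2.
Combining the parts gives (41 53 2).

(41 53 2)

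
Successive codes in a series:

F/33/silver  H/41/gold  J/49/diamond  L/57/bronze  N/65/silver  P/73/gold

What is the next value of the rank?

Rank: silver, gold, diamond, bronze, silver, gold → diamond (repeats silver → gold → diamond → bronze).

diamond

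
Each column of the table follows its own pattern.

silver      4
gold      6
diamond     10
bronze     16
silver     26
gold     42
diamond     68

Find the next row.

bronze  110

Rank: silver, gold, diamond, bronze, silver, gold, diamond → bronze (repeats silver → gold → diamond → bronze).
Second component: each term is the sum of the two before it; 4, 6, 10, 16, 26, 42, 68 → 110.
Putting it together: bronze  110.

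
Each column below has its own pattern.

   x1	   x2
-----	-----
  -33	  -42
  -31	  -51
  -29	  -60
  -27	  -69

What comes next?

Column x1 goes -33, -31, -29, -27 → -25 (+2 each step).
Column x2: −9 each step; -42, -51, -60, -69 → -78.
Combining the parts gives -25  -78.

-25  -78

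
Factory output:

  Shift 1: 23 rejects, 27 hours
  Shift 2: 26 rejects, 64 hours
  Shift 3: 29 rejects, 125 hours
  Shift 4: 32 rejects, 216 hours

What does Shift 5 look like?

35 rejects, 343 hours

Rejects: +3 each step, so 23, 26, 29, 32 → 35.
Hours: perfect cubes: 3³, 4³, 5³, …, so 27, 64, 125, 216 → 343.
So the next record is 35 rejects, 343 hours.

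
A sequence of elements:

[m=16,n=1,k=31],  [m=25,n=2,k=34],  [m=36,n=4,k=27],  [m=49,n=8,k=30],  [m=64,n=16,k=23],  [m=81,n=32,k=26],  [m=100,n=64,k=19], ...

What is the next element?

M: 16, 25, 36, 49, 64, 81, 100 → 121 (perfect squares: 4², 5², 6², …).
N — ×2 each step: 1, 2, 4, 8, 16, 32, 64 → 128.
K — alternating steps +3, −7, +3, −7, …: 31, 34, 27, 30, 23, 26, 19 → 22.
So the next element is [m=121,n=128,k=22].

[m=121,n=128,k=22]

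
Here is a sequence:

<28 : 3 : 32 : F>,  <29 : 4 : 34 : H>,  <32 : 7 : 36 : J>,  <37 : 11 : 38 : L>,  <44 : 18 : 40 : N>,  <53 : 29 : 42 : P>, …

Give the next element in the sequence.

<64 : 47 : 44 : R>

First part: differences are 1, 3, 5, … (increasing by 2 each time); 28, 29, 32, 37, 44, 53 → 64.
Second part: each term is the sum of the two before it, so 3, 4, 7, 11, 18, 29 → 47.
Third part: +2 each step, so 32, 34, 36, 38, 40, 42 → 44.
Letter: letters move forward 2 places in the alphabet; F, H, J, L, N, P → R.
So the next element is <64 : 47 : 44 : R>.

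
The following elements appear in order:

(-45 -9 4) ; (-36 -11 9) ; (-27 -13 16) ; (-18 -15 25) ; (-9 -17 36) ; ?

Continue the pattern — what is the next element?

(0 -19 49)

First part: +9 each step, so -45, -36, -27, -18, -9 → 0.
Second part — −2 each step: -9, -11, -13, -15, -17 → -19.
Third part: 4, 9, 16, 25, 36 → 49 (perfect squares: 2², 3², 4², …).
So the next element is (0 -19 49).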